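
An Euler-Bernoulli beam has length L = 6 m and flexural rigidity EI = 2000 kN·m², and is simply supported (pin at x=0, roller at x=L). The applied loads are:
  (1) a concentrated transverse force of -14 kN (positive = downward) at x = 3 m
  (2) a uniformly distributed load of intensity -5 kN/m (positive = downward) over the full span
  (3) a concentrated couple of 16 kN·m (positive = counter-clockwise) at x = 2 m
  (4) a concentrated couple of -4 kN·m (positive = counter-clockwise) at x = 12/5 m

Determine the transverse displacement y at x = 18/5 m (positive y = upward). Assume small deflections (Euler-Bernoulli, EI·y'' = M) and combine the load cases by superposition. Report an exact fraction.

Load 1 — point force P=-14 kN at a=3 m (b=L-a=3):
  y_1 = -Pa(L-x)(2Lx-a²-x²)/(6LEI)  [x>a] = -(-14)·3·(6-(18/5))·(2·6·(18/5)-3²-(18/5)²)/(6·6·2000) = 3717/125000 m
Load 2 — uniform load w=-5 kN/m over full span:
  y_2 = -wx(L³-2Lx²+x³)/(24EI) = -(-5)·(18/5)·(6³-2·6·(18/5)²+(18/5)³)/(24·2000) = 2511/62500 m
Load 3 — applied couple M₀=16 kN·m at a=2 m (b=L-a=4):
  y_3 = (M₀x³/(6L)-M₀(x-a)²/2+C₁x)/EI  [x>a] with C₁=M₀(3b²-L²)/(6L)=16/3 = (16·(18/5)³/(6·6)-16·((18/5)-2)²/2+(16/3)·(18/5))/2000 = 152/15625 m
Load 4 — applied couple M₀=-4 kN·m at a=12/5 m (b=L-a=18/5):
  y_4 = (M₀x³/(6L)-M₀(x-a)²/2+C₁x)/EI  [x>a] with C₁=M₀(3b²-L²)/(6L)=-8/25 = ((-4)·(18/5)³/(6·6)-(-4)·((18/5)-(12/5))²/2+(-8/25)·(18/5))/2000 = -27/15625 m
Superposition: y = Σ y_i = 9739/125000 m ≈ 0.077912 m

y(18/5) = 9739/125000 m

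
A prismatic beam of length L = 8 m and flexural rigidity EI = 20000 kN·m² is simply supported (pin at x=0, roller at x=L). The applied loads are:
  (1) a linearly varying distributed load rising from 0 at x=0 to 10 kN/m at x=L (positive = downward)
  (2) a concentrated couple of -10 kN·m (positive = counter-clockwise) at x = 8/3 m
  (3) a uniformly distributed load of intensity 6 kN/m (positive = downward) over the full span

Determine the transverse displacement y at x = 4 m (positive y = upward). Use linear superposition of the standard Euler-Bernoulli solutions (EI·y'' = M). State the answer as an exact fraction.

y(4) = -137/4500 m

Load 1 — triangular load w₀=10 kN/m (0→w₀ over full span):
  y_1 = -w₀x(7L⁴-10L²x²+3x⁴)/(360LEI) = -10·4·(7·8⁴-10·8²·4²+3·4⁴)/(360·8·20000) = -1/75 m
Load 2 — applied couple M₀=-10 kN·m at a=8/3 m (b=L-a=16/3):
  y_2 = (M₀x³/(6L)-M₀(x-a)²/2+C₁x)/EI  [x>a] with C₁=M₀(3b²-L²)/(6L)=-40/9 = ((-10)·4³/(6·8)-(-10)·(4-(8/3))²/2+(-40/9)·4)/20000 = -1/900 m
Load 3 — uniform load w=6 kN/m over full span:
  y_3 = -wx(L³-2Lx²+x³)/(24EI) = -6·4·(8³-2·8·4²+4³)/(24·20000) = -2/125 m
Superposition: y = Σ y_i = -137/4500 m ≈ -0.030444 m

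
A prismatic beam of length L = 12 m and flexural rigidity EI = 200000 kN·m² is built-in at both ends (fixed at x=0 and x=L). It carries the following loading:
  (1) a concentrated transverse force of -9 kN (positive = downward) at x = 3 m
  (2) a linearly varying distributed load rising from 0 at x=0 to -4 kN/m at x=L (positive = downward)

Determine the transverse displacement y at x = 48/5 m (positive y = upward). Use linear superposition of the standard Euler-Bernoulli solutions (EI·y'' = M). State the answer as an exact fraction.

Load 1 — point force P=-9 kN at a=3 m (b=L-a=9):
  y_1 = -Pa²(L-x)²(3bL-(3b+a)(L-x))/(6L³EI)  [x>a] = -(-9)·3²·(12-(48/5))²·(3·9·12-(3·9+3)·(12-(48/5)))/(6·12³·200000) = 567/10000000 m
Load 2 — triangular load w₀=-4 kN/m (0→w₀ over full span):
  y_2 = -w₀x²(L-x)²(x+2L)/(120LEI) = -(-4)·(48/5)²·(12-(48/5))²·((48/5)+2·12)/(120·12·200000) = 12096/48828125 m
Superposition: y = Σ y_i = 1902663/6250000000 m ≈ 0.000304 m

y(48/5) = 1902663/6250000000 m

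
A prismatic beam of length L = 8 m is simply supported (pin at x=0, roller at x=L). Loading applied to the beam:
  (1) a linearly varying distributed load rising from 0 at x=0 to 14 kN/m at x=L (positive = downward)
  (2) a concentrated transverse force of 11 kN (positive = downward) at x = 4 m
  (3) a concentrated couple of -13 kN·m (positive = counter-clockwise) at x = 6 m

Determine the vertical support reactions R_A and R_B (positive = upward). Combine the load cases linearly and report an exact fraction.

Load 1 — triangular load w₀=14 kN/m (0→w₀ over full span):
  R_A = w₀L/6 = 14·8/6 = 56/3 kN
  R_B = w₀L/3 = 14·8/3 = 112/3 kN
Load 2 — point force P=11 kN at a=4 m (b=L-a=4):
  R_A = Pb/L = 11·4/8 = 11/2 kN
  R_B = Pa/L = 11·4/8 = 11/2 kN
Load 3 — applied couple M₀=-13 kN·m at a=6 m (b=L-a=2):
  R_A = M₀/L = (-13)/8 = -13/8 kN
  R_B = -M₀/L = -(-13)/8 = 13/8 kN
Superposition: R_A = 541/24 kN, R_B = 1067/24 kN

R_A = 541/24 kN, R_B = 1067/24 kN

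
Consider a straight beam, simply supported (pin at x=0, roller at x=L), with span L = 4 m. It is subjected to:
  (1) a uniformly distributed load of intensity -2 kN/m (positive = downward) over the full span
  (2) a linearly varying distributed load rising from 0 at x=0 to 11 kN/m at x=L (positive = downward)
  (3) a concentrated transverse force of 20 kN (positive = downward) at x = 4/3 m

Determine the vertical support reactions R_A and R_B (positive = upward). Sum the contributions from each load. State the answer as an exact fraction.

R_A = 50/3 kN, R_B = 52/3 kN

Load 1 — uniform load w=-2 kN/m over full span:
  R_A = wL/2 = (-2)·4/2 = -4 kN
  R_B = wL/2 = (-2)·4/2 = -4 kN
Load 2 — triangular load w₀=11 kN/m (0→w₀ over full span):
  R_A = w₀L/6 = 11·4/6 = 22/3 kN
  R_B = w₀L/3 = 11·4/3 = 44/3 kN
Load 3 — point force P=20 kN at a=4/3 m (b=L-a=8/3):
  R_A = Pb/L = 20·(8/3)/4 = 40/3 kN
  R_B = Pa/L = 20·(4/3)/4 = 20/3 kN
Superposition: R_A = 50/3 kN, R_B = 52/3 kN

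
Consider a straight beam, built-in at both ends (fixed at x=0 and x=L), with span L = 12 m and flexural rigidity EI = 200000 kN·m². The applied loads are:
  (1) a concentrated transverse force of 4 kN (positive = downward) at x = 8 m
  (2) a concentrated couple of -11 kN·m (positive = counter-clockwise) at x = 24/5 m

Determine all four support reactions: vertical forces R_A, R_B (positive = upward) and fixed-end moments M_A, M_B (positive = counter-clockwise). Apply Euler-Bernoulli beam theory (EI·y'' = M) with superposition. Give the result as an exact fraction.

R_A = -191/675 kN, M_A = 503/225 kN·m, R_B = 2891/675 kN, M_B = -2392/225 kN·m

Load 1 — point force P=4 kN at a=8 m (b=L-a=4):
  R_A = Pb²(3a+b)/L³ = 4·4²·(3·8+4)/12³ = 28/27 kN
  M_A = Pab²/L² = 4·8·4²/12² = 32/9 kN·m
  R_B = Pa²(a+3b)/L³ = 4·8²·(8+3·4)/12³ = 80/27 kN
  M_B = -Pa²b/L² = -4·8²·4/12² = -64/9 kN·m
Load 2 — applied couple M₀=-11 kN·m at a=24/5 m (b=L-a=36/5):
  R_A = 6M₀ab/L³ = 6·(-11)·(24/5)·(36/5)/12³ = -33/25 kN
  M_A = M₀b(2a-b)/L² = (-11)·(36/5)·(2·(24/5)-(36/5))/12² = -33/25 kN·m
  R_B = -6M₀ab/L³ = -6·(-11)·(24/5)·(36/5)/12³ = 33/25 kN
  M_B = M₀a(2b-a)/L² = (-11)·(24/5)·(2·(36/5)-(24/5))/12² = -88/25 kN·m
Superposition: R_A = -191/675 kN, M_A = 503/225 kN·m, R_B = 2891/675 kN, M_B = -2392/225 kN·m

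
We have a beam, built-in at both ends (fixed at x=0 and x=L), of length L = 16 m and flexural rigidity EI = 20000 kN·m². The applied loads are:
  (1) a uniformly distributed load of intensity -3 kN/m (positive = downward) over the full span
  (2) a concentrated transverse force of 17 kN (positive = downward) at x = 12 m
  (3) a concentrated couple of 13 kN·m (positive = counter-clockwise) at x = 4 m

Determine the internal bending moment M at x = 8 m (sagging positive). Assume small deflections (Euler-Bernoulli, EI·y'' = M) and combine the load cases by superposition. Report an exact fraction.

M(8) = -107/4 kN·m

Load 1 — uniform load w=-3 kN/m over full span:
  M_1 = wLx/2 - wL²/12 - wx²/2 = (-3)·16·8/2 - (-3)·16²/12 - (-3)·8²/2 = -32 kN·m
Load 2 — point force P=17 kN at a=12 m (b=L-a=4):
  M_2 = Pb²(3a+b)x/L³ - Pab²/L²  [x≤a] = 17·4²·(3·12+4)·8/16³ - 17·12·4²/16² = 17/2 kN·m
Load 3 — applied couple M₀=13 kN·m at a=4 m (b=L-a=12):
  M_3 = R_Ax - M_A - M₀  [x>a] with R_A=117/128, M_A=-39/16 = (117/128)·8 - (-39/16) - 13 = -13/4 kN·m
Superposition: M = Σ M_i = -107/4 kN·m ≈ -26.750000 kN·m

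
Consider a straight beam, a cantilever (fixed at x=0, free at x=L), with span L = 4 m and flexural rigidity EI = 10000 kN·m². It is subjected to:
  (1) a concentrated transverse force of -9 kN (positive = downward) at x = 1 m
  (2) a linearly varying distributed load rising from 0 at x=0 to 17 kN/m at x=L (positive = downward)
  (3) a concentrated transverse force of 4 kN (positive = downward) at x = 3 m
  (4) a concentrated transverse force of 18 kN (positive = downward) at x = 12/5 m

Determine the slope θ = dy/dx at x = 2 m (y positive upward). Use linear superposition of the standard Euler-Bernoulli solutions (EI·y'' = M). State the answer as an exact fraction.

θ(2) = -2671/150000 rad

Load 1 — point force P=-9 kN at a=1 m (b=L-a=3):
  θ_1 = -Pa²/(2EI)  [x>a] = -(-9)·1²/(2·10000) = 9/20000 rad
Load 2 — triangular load w₀=17 kN/m (0→w₀ over full span):
  θ_2 = (w₀Lx²/4-w₀L²x/3-w₀x⁴/(24L))/EI = (17·4·2²/4-17·4²·2/3-17·2⁴/(24·4))/10000 = -697/60000 rad
Load 3 — point force P=4 kN at a=3 m (b=L-a=1):
  θ_3 = -Px(2a-x)/(2EI)  [x≤a] = -4·2·(2·3-2)/(2·10000) = -1/625 rad
Load 4 — point force P=18 kN at a=12/5 m (b=L-a=8/5):
  θ_4 = -Px(2a-x)/(2EI)  [x≤a] = -18·2·(2·(12/5)-2)/(2·10000) = -63/12500 rad
Superposition: θ = Σ θ_i = -2671/150000 rad ≈ -0.017807 rad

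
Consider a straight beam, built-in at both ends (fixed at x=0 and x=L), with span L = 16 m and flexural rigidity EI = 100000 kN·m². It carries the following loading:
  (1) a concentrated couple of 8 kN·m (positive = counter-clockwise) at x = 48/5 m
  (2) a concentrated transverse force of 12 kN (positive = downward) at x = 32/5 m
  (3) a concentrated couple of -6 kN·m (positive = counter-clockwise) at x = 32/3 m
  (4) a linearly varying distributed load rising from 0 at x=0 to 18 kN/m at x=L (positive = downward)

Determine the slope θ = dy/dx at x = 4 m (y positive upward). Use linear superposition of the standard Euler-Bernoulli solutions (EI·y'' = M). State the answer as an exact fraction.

θ(4) = -5151/1562500 rad

Load 1 — applied couple M₀=8 kN·m at a=48/5 m (b=L-a=32/5):
  θ_1 = (R_Ax²/2 - M_Ax)/EI  [x≤a] with R_A=18/25, M_A=64/25 = ((18/25)·4²/2 - (64/25)·4)/100000 = -7/156250 rad
Load 2 — point force P=12 kN at a=32/5 m (b=L-a=48/5):
  θ_2 = -Pb²x(2aL-(3a+b)x)/(2L³EI)  [x≤a] = -12·(48/5)²·4·(2·(32/5)·16-(3·(32/5)+(48/5))·4)/(2·16³·100000) = -189/390625 rad
Load 3 — applied couple M₀=-6 kN·m at a=32/3 m (b=L-a=16/3):
  θ_3 = (R_Ax²/2 - M_Ax)/EI  [x≤a] with R_A=-1/2, M_A=-2 = ((-1/2)·4²/2 - (-2)·4)/100000 = 1/25000 rad
Load 4 — triangular load w₀=18 kN/m (0→w₀ over full span):
  θ_4 = -w₀(2x(L-x)(L-2x)(x+2L)+x²(L-x)²)/(120LEI) = -18·(2·4·(16-4)·(16-2·4)·(4+2·16)+4²·(16-4)²)/(120·16·100000) = -351/125000 rad
Superposition: θ = Σ θ_i = -5151/1562500 rad ≈ -0.003297 rad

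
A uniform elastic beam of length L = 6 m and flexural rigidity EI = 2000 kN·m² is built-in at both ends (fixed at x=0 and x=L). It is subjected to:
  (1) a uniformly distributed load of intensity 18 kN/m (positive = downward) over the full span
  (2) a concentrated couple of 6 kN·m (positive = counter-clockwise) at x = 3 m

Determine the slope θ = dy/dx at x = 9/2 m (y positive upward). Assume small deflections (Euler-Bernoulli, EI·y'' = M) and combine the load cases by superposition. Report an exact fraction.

Load 1 — uniform load w=18 kN/m over full span:
  θ_1 = -wx(L-x)(L-2x)/(12EI) = -18·(9/2)·(6-(9/2))·(6-2·(9/2))/(12·2000) = 243/16000 rad
Load 2 — applied couple M₀=6 kN·m at a=3 m (b=L-a=3):
  θ_2 = (R_Ax²/2 - M_Ax - M₀(x-a))/EI  [x>a] with R_A=3/2, M_A=3/2 = ((3/2)·(9/2)²/2 - (3/2)·(9/2) - 6·((9/2)-3))/2000 = -9/32000 rad
Superposition: θ = Σ θ_i = 477/32000 rad ≈ 0.014906 rad

θ(9/2) = 477/32000 rad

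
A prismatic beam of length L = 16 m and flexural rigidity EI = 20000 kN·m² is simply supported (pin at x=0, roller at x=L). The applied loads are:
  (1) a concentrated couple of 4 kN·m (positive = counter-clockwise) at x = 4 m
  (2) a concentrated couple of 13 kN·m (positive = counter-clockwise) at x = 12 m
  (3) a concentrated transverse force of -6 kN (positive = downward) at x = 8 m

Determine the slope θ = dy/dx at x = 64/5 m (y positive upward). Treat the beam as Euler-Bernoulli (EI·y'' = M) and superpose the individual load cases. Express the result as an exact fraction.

Load 1 — applied couple M₀=4 kN·m at a=4 m (b=L-a=12):
  θ_1 = (M₀x²/(2L)-M₀(x-a)+C₁)/EI  [x>a] with C₁=M₀(3b²-L²)/(6L)=22/3 = (4·(64/5)²/(2·16)-4·((64/5)-4)+(22/3))/20000 = -277/750000 rad
Load 2 — applied couple M₀=13 kN·m at a=12 m (b=L-a=4):
  θ_2 = (M₀x²/(2L)-M₀(x-a)+C₁)/EI  [x>a] with C₁=M₀(3b²-L²)/(6L)=-169/6 = (13·(64/5)²/(2·16)-13·((64/5)-12)+(-169/6))/20000 = 4199/3000000 rad
Load 3 — point force P=-6 kN at a=8 m (b=L-a=8):
  θ_3 = -Pa(2L²-6Lx+3x²+a²)/(6LEI)  [x>a] = -(-6)·8·(2·16²-6·16·(64/5)+3·(64/5)²+8²)/(6·16·20000) = -63/15625 rad
Superposition: θ = Σ θ_i = -1801/600000 rad ≈ -0.003002 rad

θ(64/5) = -1801/600000 rad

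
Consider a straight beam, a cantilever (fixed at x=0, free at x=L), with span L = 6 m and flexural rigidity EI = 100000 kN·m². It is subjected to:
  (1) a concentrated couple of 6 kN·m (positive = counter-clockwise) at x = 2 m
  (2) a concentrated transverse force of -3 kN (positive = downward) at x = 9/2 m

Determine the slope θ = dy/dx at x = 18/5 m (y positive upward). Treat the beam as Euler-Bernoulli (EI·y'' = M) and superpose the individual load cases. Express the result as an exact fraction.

θ(18/5) = 1029/2500000 rad

Load 1 — applied couple M₀=6 kN·m at a=2 m (b=L-a=4):
  θ_1 = M₀a/EI  [x>a] = 6·2/100000 = 3/25000 rad
Load 2 — point force P=-3 kN at a=9/2 m (b=L-a=3/2):
  θ_2 = -Px(2a-x)/(2EI)  [x≤a] = -(-3)·(18/5)·(2·(9/2)-(18/5))/(2·100000) = 729/2500000 rad
Superposition: θ = Σ θ_i = 1029/2500000 rad ≈ 0.000412 rad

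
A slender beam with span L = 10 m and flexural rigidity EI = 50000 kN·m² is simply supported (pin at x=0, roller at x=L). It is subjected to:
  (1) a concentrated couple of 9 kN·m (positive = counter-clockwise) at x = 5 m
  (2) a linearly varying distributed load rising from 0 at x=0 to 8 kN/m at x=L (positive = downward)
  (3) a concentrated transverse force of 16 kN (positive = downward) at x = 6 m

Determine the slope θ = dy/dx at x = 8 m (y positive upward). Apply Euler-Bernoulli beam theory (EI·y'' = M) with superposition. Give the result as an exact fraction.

Load 1 — applied couple M₀=9 kN·m at a=5 m (b=L-a=5):
  θ_1 = (M₀x²/(2L)-M₀(x-a)+C₁)/EI  [x>a] with C₁=M₀(3b²-L²)/(6L)=-15/4 = (9·8²/(2·10)-9·(8-5)+(-15/4))/50000 = -39/1000000 rad
Load 2 — triangular load w₀=8 kN/m (0→w₀ over full span):
  θ_2 = -w₀(7L⁴-30L²x²+15x⁴)/(360LEI) = -8·(7·10⁴-30·10²·8²+15·8⁴)/(360·10·50000) = 757/281250 rad
Load 3 — point force P=16 kN at a=6 m (b=L-a=4):
  θ_3 = -Pa(2L²-6Lx+3x²+a²)/(6LEI)  [x>a] = -16·6·(2·10²-6·10·8+3·8²+6²)/(6·10·50000) = 26/15625 rad
Superposition: θ = Σ θ_i = 38849/9000000 rad ≈ 0.004317 rad

θ(8) = 38849/9000000 rad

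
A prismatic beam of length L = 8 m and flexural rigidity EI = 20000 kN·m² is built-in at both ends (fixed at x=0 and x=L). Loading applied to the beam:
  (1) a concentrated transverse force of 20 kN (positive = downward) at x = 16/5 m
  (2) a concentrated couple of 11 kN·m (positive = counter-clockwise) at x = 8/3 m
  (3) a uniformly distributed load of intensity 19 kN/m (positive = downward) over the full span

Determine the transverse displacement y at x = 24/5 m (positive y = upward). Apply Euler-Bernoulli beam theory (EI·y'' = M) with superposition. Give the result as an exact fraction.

Load 1 — point force P=20 kN at a=16/5 m (b=L-a=24/5):
  y_1 = -Pa²(L-x)²(3bL-(3b+a)(L-x))/(6L³EI)  [x>a] = -20·(16/5)²·(8-(24/5))²·(3·(24/5)·8-(3·(24/5)+(16/5))·(8-(24/5)))/(6·8³·20000) = -11776/5859375 m
Load 2 — applied couple M₀=11 kN·m at a=8/3 m (b=L-a=16/3):
  y_2 = (R_Ax³/6 - M_Ax²/2 - M₀(x-a)²/2)/EI  [x>a] with R_A=11/6, M_A=0 = ((11/6)·(24/5)³/6 - 0·(24/5)²/2 - 11·((24/5)-(8/3))²/2)/20000 = 308/703125 m
Load 3 — uniform load w=19 kN/m over full span:
  y_3 = -wx²(L-x)²/(24EI) = -19·(24/5)²·(8-(24/5))²/(24·20000) = -3648/390625 m
Superposition: y = Σ y_i = -191788/17578125 m ≈ -0.010911 m

y(24/5) = -191788/17578125 m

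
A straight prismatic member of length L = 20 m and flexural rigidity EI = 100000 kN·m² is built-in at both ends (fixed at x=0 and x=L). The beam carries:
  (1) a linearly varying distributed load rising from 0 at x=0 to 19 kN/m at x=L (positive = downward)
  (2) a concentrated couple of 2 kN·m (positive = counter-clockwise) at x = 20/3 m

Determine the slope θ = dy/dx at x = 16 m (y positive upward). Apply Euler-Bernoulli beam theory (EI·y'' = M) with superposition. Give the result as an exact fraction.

θ(16) = 1213/187500 rad

Load 1 — triangular load w₀=19 kN/m (0→w₀ over full span):
  θ_1 = -w₀(2x(L-x)(L-2x)(x+2L)+x²(L-x)²)/(120LEI) = -19·(2·16·(20-16)·(20-2·16)·(16+2·20)+16²·(20-16)²)/(120·20·100000) = 304/46875 rad
Load 2 — applied couple M₀=2 kN·m at a=20/3 m (b=L-a=40/3):
  θ_2 = (R_Ax²/2 - M_Ax - M₀(x-a))/EI  [x>a] with R_A=2/15, M_A=0 = ((2/15)·16²/2 - 0·16 - 2·(16-(20/3)))/100000 = -1/62500 rad
Superposition: θ = Σ θ_i = 1213/187500 rad ≈ 0.006469 rad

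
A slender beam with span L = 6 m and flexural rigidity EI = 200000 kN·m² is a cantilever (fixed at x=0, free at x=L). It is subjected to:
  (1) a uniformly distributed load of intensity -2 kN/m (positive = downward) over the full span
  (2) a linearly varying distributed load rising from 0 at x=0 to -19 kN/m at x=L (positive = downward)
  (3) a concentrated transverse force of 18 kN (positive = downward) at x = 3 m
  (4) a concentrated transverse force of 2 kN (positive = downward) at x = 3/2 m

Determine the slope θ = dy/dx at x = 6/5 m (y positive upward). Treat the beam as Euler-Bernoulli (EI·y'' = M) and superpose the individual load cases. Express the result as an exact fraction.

Load 1 — uniform load w=-2 kN/m over full span:
  θ_1 = -wx(x²-3Lx+3L²)/(6EI) = -(-2)·(6/5)·((6/5)²-3·6·(6/5)+3·6²)/(6·200000) = 549/3125000 rad
Load 2 — triangular load w₀=-19 kN/m (0→w₀ over full span):
  θ_2 = (w₀Lx²/4-w₀L²x/3-w₀x⁴/(24L))/EI = ((-19)·6·(6/5)²/4-(-19)·6²·(6/5)/3-(-19)·(6/5)⁴/(24·6))/200000 = 145521/125000000 rad
Load 3 — point force P=18 kN at a=3 m (b=L-a=3):
  θ_3 = -Px(2a-x)/(2EI)  [x≤a] = -18·(6/5)·(2·3-(6/5))/(2·200000) = -81/312500 rad
Load 4 — point force P=2 kN at a=3/2 m (b=L-a=9/2):
  θ_4 = -Px(2a-x)/(2EI)  [x≤a] = -2·(6/5)·(2·(3/2)-(6/5))/(2·200000) = -27/2500000 rad
Superposition: θ = Σ θ_i = 133731/125000000 rad ≈ 0.001070 rad

θ(6/5) = 133731/125000000 rad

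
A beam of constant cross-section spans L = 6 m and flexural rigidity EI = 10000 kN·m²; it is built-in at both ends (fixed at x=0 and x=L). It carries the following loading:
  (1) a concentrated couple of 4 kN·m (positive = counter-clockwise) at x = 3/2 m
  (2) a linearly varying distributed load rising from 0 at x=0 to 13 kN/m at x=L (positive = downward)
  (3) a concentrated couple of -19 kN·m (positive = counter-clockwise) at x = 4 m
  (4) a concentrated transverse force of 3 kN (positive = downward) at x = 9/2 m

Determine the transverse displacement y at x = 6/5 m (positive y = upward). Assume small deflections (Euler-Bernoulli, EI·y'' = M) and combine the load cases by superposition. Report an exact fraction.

y(6/5) = -1069957/2500000000 m

Load 1 — applied couple M₀=4 kN·m at a=3/2 m (b=L-a=9/2):
  y_1 = (R_Ax³/6 - M_Ax²/2)/EI  [x≤a] with R_A=3/4, M_A=-3/4 = ((3/4)·(6/5)³/6 - (-3/4)·(6/5)²/2)/10000 = 189/2500000 m
Load 2 — triangular load w₀=13 kN/m (0→w₀ over full span):
  y_2 = -w₀x²(L-x)²(x+2L)/(120LEI) = -13·(6/5)²·(6-(6/5))²·((6/5)+2·6)/(120·6·10000) = -7722/9765625 m
Load 3 — applied couple M₀=-19 kN·m at a=4 m (b=L-a=2):
  y_3 = (R_Ax³/6 - M_Ax²/2)/EI  [x≤a] with R_A=-38/9, M_A=-19/3 = ((-38/9)·(6/5)³/6 - (-19/3)·(6/5)²/2)/10000 = 209/625000 m
Load 4 — point force P=3 kN at a=9/2 m (b=L-a=3/2):
  y_4 = -Pb²x²(3aL-(3a+b)x)/(6L³EI)  [x≤a] = -3·(3/2)²·(6/5)²·(3·(9/2)·6-(3·(9/2)+(3/2))·(6/5))/(6·6³·10000) = -189/4000000 m
Superposition: y = Σ y_i = -1069957/2500000000 m ≈ -0.000428 m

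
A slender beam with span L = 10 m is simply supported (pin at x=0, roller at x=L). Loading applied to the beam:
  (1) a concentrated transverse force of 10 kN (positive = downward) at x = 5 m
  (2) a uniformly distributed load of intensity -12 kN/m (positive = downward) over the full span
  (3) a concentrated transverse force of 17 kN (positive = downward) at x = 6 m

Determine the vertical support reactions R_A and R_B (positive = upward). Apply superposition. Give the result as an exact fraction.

R_A = -241/5 kN, R_B = -224/5 kN

Load 1 — point force P=10 kN at a=5 m (b=L-a=5):
  R_A = Pb/L = 10·5/10 = 5 kN
  R_B = Pa/L = 10·5/10 = 5 kN
Load 2 — uniform load w=-12 kN/m over full span:
  R_A = wL/2 = (-12)·10/2 = -60 kN
  R_B = wL/2 = (-12)·10/2 = -60 kN
Load 3 — point force P=17 kN at a=6 m (b=L-a=4):
  R_A = Pb/L = 17·4/10 = 34/5 kN
  R_B = Pa/L = 17·6/10 = 51/5 kN
Superposition: R_A = -241/5 kN, R_B = -224/5 kN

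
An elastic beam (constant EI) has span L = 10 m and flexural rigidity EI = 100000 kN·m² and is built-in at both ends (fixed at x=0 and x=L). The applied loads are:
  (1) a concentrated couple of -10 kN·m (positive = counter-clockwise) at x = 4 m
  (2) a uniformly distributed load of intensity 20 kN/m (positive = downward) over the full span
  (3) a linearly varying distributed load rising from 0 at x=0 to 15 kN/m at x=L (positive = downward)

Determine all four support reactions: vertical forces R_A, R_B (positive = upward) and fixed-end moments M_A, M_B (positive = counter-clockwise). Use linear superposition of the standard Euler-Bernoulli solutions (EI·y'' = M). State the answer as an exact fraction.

R_A = 6053/50 kN, M_A = 3232/15 kN·m, R_B = 7697/50 kN, M_B = -3673/15 kN·m

Load 1 — applied couple M₀=-10 kN·m at a=4 m (b=L-a=6):
  R_A = 6M₀ab/L³ = 6·(-10)·4·6/10³ = -36/25 kN
  M_A = M₀b(2a-b)/L² = (-10)·6·(2·4-6)/10² = -6/5 kN·m
  R_B = -6M₀ab/L³ = -6·(-10)·4·6/10³ = 36/25 kN
  M_B = M₀a(2b-a)/L² = (-10)·4·(2·6-4)/10² = -16/5 kN·m
Load 2 — uniform load w=20 kN/m over full span:
  R_A = wL/2 = 20·10/2 = 100 kN
  M_A = wL²/12 = 20·10²/12 = 500/3 kN·m
  R_B = wL/2 = 20·10/2 = 100 kN
  M_B = -wL²/12 = -20·10²/12 = -500/3 kN·m
Load 3 — triangular load w₀=15 kN/m (0→w₀ over full span):
  R_A = 3w₀L/20 = 3·15·10/20 = 45/2 kN
  M_A = w₀L²/30 = 15·10²/30 = 50 kN·m
  R_B = 7w₀L/20 = 7·15·10/20 = 105/2 kN
  M_B = -w₀L²/20 = -15·10²/20 = -75 kN·m
Superposition: R_A = 6053/50 kN, M_A = 3232/15 kN·m, R_B = 7697/50 kN, M_B = -3673/15 kN·m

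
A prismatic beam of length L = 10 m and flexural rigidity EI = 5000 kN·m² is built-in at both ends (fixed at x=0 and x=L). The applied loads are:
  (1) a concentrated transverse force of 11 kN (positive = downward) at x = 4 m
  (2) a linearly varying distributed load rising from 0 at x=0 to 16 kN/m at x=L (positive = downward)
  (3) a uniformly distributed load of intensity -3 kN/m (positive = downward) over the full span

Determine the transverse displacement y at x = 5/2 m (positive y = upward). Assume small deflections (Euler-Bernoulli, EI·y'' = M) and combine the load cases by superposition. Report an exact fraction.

Load 1 — point force P=11 kN at a=4 m (b=L-a=6):
  y_1 = -Pb²x²(3aL-(3a+b)x)/(6L³EI)  [x≤a] = -11·6²·(5/2)²·(3·4·10-(3·4+6)·(5/2))/(6·10³·5000) = -99/16000 m
Load 2 — triangular load w₀=16 kN/m (0→w₀ over full span):
  y_2 = -w₀x²(L-x)²(x+2L)/(120LEI) = -16·(5/2)²·(10-(5/2))²·((5/2)+2·10)/(120·10·5000) = -27/1280 m
Load 3 — uniform load w=-3 kN/m over full span:
  y_3 = -wx²(L-x)²/(24EI) = -(-3)·(5/2)²·(10-(5/2))²/(24·5000) = 9/1024 m
Superposition: y = Σ y_i = -2367/128000 m ≈ -0.018492 m

y(5/2) = -2367/128000 m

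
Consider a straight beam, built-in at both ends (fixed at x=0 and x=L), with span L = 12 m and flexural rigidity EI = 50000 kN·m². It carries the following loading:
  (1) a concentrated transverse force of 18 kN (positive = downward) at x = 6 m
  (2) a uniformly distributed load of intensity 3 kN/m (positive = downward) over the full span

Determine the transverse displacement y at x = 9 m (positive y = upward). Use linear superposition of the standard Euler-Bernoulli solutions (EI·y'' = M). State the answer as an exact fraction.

Load 1 — point force P=18 kN at a=6 m (b=L-a=6):
  y_1 = -Pa²(L-x)²(3bL-(3b+a)(L-x))/(6L³EI)  [x>a] = -18·6²·(12-9)²·(3·6·12-(3·6+6)·(12-9))/(6·12³·50000) = -81/50000 m
Load 2 — uniform load w=3 kN/m over full span:
  y_2 = -wx²(L-x)²/(24EI) = -3·9²·(12-9)²/(24·50000) = -729/400000 m
Superposition: y = Σ y_i = -1377/400000 m ≈ -0.003442 m

y(9) = -1377/400000 m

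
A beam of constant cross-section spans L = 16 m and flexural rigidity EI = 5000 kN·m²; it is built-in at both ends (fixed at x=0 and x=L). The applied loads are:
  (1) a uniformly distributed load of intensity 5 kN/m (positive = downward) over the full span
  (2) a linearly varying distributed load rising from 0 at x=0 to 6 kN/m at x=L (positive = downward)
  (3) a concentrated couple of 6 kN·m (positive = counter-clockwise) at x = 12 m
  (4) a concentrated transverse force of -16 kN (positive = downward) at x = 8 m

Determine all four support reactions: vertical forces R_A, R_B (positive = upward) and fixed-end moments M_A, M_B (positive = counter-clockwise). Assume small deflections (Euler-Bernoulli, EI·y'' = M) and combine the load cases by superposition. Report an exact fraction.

Load 1 — uniform load w=5 kN/m over full span:
  R_A = wL/2 = 5·16/2 = 40 kN
  M_A = wL²/12 = 5·16²/12 = 320/3 kN·m
  R_B = wL/2 = 5·16/2 = 40 kN
  M_B = -wL²/12 = -5·16²/12 = -320/3 kN·m
Load 2 — triangular load w₀=6 kN/m (0→w₀ over full span):
  R_A = 3w₀L/20 = 3·6·16/20 = 72/5 kN
  M_A = w₀L²/30 = 6·16²/30 = 256/5 kN·m
  R_B = 7w₀L/20 = 7·6·16/20 = 168/5 kN
  M_B = -w₀L²/20 = -6·16²/20 = -384/5 kN·m
Load 3 — applied couple M₀=6 kN·m at a=12 m (b=L-a=4):
  R_A = 6M₀ab/L³ = 6·6·12·4/16³ = 27/64 kN
  M_A = M₀b(2a-b)/L² = 6·4·(2·12-4)/16² = 15/8 kN·m
  R_B = -6M₀ab/L³ = -6·6·12·4/16³ = -27/64 kN
  M_B = M₀a(2b-a)/L² = 6·12·(2·4-12)/16² = -9/8 kN·m
Load 4 — point force P=-16 kN at a=8 m (b=L-a=8):
  R_A = Pb²(3a+b)/L³ = (-16)·8²·(3·8+8)/16³ = -8 kN
  M_A = Pab²/L² = (-16)·8·8²/16² = -32 kN·m
  R_B = Pa²(a+3b)/L³ = (-16)·8²·(8+3·8)/16³ = -8 kN
  M_B = -Pa²b/L² = -(-16)·8²·8/16² = 32 kN·m
Superposition: R_A = 14983/320 kN, M_A = 15329/120 kN·m, R_B = 20857/320 kN, M_B = -18311/120 kN·m

R_A = 14983/320 kN, M_A = 15329/120 kN·m, R_B = 20857/320 kN, M_B = -18311/120 kN·m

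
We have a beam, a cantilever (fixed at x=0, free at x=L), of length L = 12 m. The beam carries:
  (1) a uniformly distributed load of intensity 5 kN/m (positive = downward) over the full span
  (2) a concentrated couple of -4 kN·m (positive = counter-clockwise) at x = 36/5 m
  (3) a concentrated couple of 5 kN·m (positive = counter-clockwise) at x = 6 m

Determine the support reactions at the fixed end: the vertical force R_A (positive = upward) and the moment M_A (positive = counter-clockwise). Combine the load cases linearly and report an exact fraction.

R_A = 60 kN, M_A = 359 kN·m

Load 1 — uniform load w=5 kN/m over full span:
  R_A = wL = 5·12 = 60 kN
  M_A = wL²/2 = 5·12²/2 = 360 kN·m
Load 2 — applied couple M₀=-4 kN·m at a=36/5 m (b=L-a=24/5):
  R_A = 0 kN
  M_A = -M₀ = -(-4) = 4 kN·m
Load 3 — applied couple M₀=5 kN·m at a=6 m (b=L-a=6):
  R_A = 0 kN
  M_A = -M₀ = -5 kN·m
Superposition: R_A = 60 kN, M_A = 359 kN·m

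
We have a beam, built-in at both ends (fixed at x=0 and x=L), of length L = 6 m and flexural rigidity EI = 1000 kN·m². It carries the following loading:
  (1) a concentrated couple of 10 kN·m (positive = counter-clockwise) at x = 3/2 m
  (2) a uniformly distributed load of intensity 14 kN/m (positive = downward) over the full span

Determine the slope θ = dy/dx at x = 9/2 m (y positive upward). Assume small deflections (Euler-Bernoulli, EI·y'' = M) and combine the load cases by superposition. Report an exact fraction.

θ(9/2) = 1347/64000 rad

Load 1 — applied couple M₀=10 kN·m at a=3/2 m (b=L-a=9/2):
  θ_1 = (R_Ax²/2 - M_Ax - M₀(x-a))/EI  [x>a] with R_A=15/8, M_A=-15/8 = ((15/8)·(9/2)²/2 - (-15/8)·(9/2) - 10·((9/2)-(3/2)))/1000 = -33/12800 rad
Load 2 — uniform load w=14 kN/m over full span:
  θ_2 = -wx(L-x)(L-2x)/(12EI) = -14·(9/2)·(6-(9/2))·(6-2·(9/2))/(12·1000) = 189/8000 rad
Superposition: θ = Σ θ_i = 1347/64000 rad ≈ 0.021047 rad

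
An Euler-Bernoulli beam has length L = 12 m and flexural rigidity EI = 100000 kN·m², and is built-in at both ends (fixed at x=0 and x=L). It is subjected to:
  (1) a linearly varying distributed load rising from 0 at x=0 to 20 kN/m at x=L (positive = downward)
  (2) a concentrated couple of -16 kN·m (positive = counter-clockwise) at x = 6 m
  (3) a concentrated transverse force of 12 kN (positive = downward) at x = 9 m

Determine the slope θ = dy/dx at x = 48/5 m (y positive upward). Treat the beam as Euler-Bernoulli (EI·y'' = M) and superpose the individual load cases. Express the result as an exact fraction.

θ(48/5) = 10671/6250000 rad

Load 1 — triangular load w₀=20 kN/m (0→w₀ over full span):
  θ_1 = -w₀(2x(L-x)(L-2x)(x+2L)+x²(L-x)²)/(120LEI) = -20·(2·(48/5)·(12-(48/5))·(12-2·(48/5))·((48/5)+2·12)+(48/5)²·(12-(48/5))²)/(120·12·100000) = 576/390625 rad
Load 2 — applied couple M₀=-16 kN·m at a=6 m (b=L-a=6):
  θ_2 = (R_Ax²/2 - M_Ax - M₀(x-a))/EI  [x>a] with R_A=-2, M_A=-4 = ((-2)·(48/5)²/2 - (-4)·(48/5) - (-16)·((48/5)-6))/100000 = 3/78125 rad
Load 3 — point force P=12 kN at a=9 m (b=L-a=3):
  θ_3 = Pa²(L-x)(2bL-(3b+a)(L-x))/(2L³EI)  [x>a] = 12·9²·(12-(48/5))·(2·3·12-(3·3+9)·(12-(48/5)))/(2·12³·100000) = 243/1250000 rad
Superposition: θ = Σ θ_i = 10671/6250000 rad ≈ 0.001707 rad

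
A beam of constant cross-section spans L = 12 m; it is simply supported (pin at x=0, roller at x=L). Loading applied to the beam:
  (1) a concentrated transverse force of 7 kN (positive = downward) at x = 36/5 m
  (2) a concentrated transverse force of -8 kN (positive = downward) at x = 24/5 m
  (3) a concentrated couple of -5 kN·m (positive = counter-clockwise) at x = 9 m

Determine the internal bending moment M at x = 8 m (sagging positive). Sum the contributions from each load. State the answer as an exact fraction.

Load 1 — point force P=7 kN at a=36/5 m (b=L-a=24/5):
  M_1 = Pa(L-x)/L  [x>a] = 7·(36/5)·(12-8)/12 = 84/5 kN·m
Load 2 — point force P=-8 kN at a=24/5 m (b=L-a=36/5):
  M_2 = Pa(L-x)/L  [x>a] = (-8)·(24/5)·(12-8)/12 = -64/5 kN·m
Load 3 — applied couple M₀=-5 kN·m at a=9 m (b=L-a=3):
  M_3 = M₀x/L  [x≤a] = (-5)·8/12 = -10/3 kN·m
Superposition: M = Σ M_i = 2/3 kN·m ≈ 0.666667 kN·m

M(8) = 2/3 kN·m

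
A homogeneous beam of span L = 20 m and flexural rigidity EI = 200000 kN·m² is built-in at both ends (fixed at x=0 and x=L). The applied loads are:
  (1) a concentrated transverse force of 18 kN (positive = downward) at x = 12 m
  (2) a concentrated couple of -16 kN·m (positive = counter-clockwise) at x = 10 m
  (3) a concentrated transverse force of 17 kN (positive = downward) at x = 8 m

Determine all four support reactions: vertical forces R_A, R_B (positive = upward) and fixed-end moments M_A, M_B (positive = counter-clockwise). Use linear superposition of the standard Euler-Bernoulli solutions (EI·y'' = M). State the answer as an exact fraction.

Load 1 — point force P=18 kN at a=12 m (b=L-a=8):
  R_A = Pb²(3a+b)/L³ = 18·8²·(3·12+8)/20³ = 792/125 kN
  M_A = Pab²/L² = 18·12·8²/20² = 864/25 kN·m
  R_B = Pa²(a+3b)/L³ = 18·12²·(12+3·8)/20³ = 1458/125 kN
  M_B = -Pa²b/L² = -18·12²·8/20² = -1296/25 kN·m
Load 2 — applied couple M₀=-16 kN·m at a=10 m (b=L-a=10):
  R_A = 6M₀ab/L³ = 6·(-16)·10·10/20³ = -6/5 kN
  M_A = M₀b(2a-b)/L² = (-16)·10·(2·10-10)/20² = -4 kN·m
  R_B = -6M₀ab/L³ = -6·(-16)·10·10/20³ = 6/5 kN
  M_B = M₀a(2b-a)/L² = (-16)·10·(2·10-10)/20² = -4 kN·m
Load 3 — point force P=17 kN at a=8 m (b=L-a=12):
  R_A = Pb²(3a+b)/L³ = 17·12²·(3·8+12)/20³ = 1377/125 kN
  M_A = Pab²/L² = 17·8·12²/20² = 1224/25 kN·m
  R_B = Pa²(a+3b)/L³ = 17·8²·(8+3·12)/20³ = 748/125 kN
  M_B = -Pa²b/L² = -17·8²·12/20² = -816/25 kN·m
Superposition: R_A = 2019/125 kN, M_A = 1988/25 kN·m, R_B = 2356/125 kN, M_B = -2212/25 kN·m

R_A = 2019/125 kN, M_A = 1988/25 kN·m, R_B = 2356/125 kN, M_B = -2212/25 kN·m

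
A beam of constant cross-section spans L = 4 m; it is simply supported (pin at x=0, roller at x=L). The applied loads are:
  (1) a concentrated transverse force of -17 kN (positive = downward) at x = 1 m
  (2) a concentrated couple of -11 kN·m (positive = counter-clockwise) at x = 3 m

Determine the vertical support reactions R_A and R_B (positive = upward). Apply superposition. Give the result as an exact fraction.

Load 1 — point force P=-17 kN at a=1 m (b=L-a=3):
  R_A = Pb/L = (-17)·3/4 = -51/4 kN
  R_B = Pa/L = (-17)·1/4 = -17/4 kN
Load 2 — applied couple M₀=-11 kN·m at a=3 m (b=L-a=1):
  R_A = M₀/L = (-11)/4 = -11/4 kN
  R_B = -M₀/L = -(-11)/4 = 11/4 kN
Superposition: R_A = -31/2 kN, R_B = -3/2 kN

R_A = -31/2 kN, R_B = -3/2 kN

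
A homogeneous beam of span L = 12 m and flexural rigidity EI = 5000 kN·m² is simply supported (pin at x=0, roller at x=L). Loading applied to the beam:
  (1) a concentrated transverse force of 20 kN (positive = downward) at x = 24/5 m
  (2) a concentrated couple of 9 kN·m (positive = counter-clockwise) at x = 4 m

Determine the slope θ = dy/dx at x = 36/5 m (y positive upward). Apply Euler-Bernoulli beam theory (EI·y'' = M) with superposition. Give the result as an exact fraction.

θ(36/5) = 411/31250 rad

Load 1 — point force P=20 kN at a=24/5 m (b=L-a=36/5):
  θ_1 = -Pa(2L²-6Lx+3x²+a²)/(6LEI)  [x>a] = -20·(24/5)·(2·12²-6·12·(36/5)+3·(36/5)²+(24/5)²)/(6·12·5000) = 216/15625 rad
Load 2 — applied couple M₀=9 kN·m at a=4 m (b=L-a=8):
  θ_2 = (M₀x²/(2L)-M₀(x-a)+C₁)/EI  [x>a] with C₁=M₀(3b²-L²)/(6L)=6 = (9·(36/5)²/(2·12)-9·((36/5)-4)+6)/5000 = -21/31250 rad
Superposition: θ = Σ θ_i = 411/31250 rad ≈ 0.013152 rad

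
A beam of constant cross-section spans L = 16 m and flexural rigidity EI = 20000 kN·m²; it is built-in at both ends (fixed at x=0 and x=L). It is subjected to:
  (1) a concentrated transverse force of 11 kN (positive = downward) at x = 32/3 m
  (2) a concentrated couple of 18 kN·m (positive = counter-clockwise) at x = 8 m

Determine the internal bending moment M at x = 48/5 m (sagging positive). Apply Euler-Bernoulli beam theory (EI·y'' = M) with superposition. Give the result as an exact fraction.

Load 1 — point force P=11 kN at a=32/3 m (b=L-a=16/3):
  M_1 = Pb²(3a+b)x/L³ - Pab²/L²  [x≤a] = 11·(16/3)²·(3·(32/3)+(16/3))·(48/5)/16³ - 11·(32/3)·(16/3)²/16² = 1936/135 kN·m
Load 2 — applied couple M₀=18 kN·m at a=8 m (b=L-a=8):
  M_2 = R_Ax - M_A - M₀  [x>a] with R_A=27/16, M_A=9/2 = (27/16)·(48/5) - (9/2) - 18 = -63/10 kN·m
Superposition: M = Σ M_i = 2171/270 kN·m ≈ 8.040741 kN·m

M(48/5) = 2171/270 kN·m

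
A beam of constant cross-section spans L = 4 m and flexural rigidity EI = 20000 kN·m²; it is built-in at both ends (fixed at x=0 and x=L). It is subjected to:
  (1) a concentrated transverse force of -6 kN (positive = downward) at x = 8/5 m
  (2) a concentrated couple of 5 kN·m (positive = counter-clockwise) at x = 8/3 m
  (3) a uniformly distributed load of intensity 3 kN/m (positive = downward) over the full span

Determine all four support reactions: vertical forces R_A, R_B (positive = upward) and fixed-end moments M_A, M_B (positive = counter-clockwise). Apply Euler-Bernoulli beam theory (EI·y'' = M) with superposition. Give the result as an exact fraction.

Load 1 — point force P=-6 kN at a=8/5 m (b=L-a=12/5):
  R_A = Pb²(3a+b)/L³ = (-6)·(12/5)²·(3·(8/5)+(12/5))/4³ = -486/125 kN
  M_A = Pab²/L² = (-6)·(8/5)·(12/5)²/4² = -432/125 kN·m
  R_B = Pa²(a+3b)/L³ = (-6)·(8/5)²·((8/5)+3·(12/5))/4³ = -264/125 kN
  M_B = -Pa²b/L² = -(-6)·(8/5)²·(12/5)/4² = 288/125 kN·m
Load 2 — applied couple M₀=5 kN·m at a=8/3 m (b=L-a=4/3):
  R_A = 6M₀ab/L³ = 6·5·(8/3)·(4/3)/4³ = 5/3 kN
  M_A = M₀b(2a-b)/L² = 5·(4/3)·(2·(8/3)-(4/3))/4² = 5/3 kN·m
  R_B = -6M₀ab/L³ = -6·5·(8/3)·(4/3)/4³ = -5/3 kN
  M_B = M₀a(2b-a)/L² = 5·(8/3)·(2·(4/3)-(8/3))/4² = 0 kN·m
Load 3 — uniform load w=3 kN/m over full span:
  R_A = wL/2 = 3·4/2 = 6 kN
  M_A = wL²/12 = 3·4²/12 = 4 kN·m
  R_B = wL/2 = 3·4/2 = 6 kN
  M_B = -wL²/12 = -3·4²/12 = -4 kN·m
Superposition: R_A = 1417/375 kN, M_A = 829/375 kN·m, R_B = 833/375 kN, M_B = -212/125 kN·m

R_A = 1417/375 kN, M_A = 829/375 kN·m, R_B = 833/375 kN, M_B = -212/125 kN·m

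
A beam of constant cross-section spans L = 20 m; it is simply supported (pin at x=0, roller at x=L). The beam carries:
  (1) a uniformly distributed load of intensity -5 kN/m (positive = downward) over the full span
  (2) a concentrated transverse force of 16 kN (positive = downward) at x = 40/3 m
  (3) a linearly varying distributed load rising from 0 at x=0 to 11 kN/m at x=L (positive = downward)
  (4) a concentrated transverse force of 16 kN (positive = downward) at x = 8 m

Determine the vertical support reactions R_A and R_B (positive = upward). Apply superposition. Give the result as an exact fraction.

R_A = 8/5 kN, R_B = 202/5 kN

Load 1 — uniform load w=-5 kN/m over full span:
  R_A = wL/2 = (-5)·20/2 = -50 kN
  R_B = wL/2 = (-5)·20/2 = -50 kN
Load 2 — point force P=16 kN at a=40/3 m (b=L-a=20/3):
  R_A = Pb/L = 16·(20/3)/20 = 16/3 kN
  R_B = Pa/L = 16·(40/3)/20 = 32/3 kN
Load 3 — triangular load w₀=11 kN/m (0→w₀ over full span):
  R_A = w₀L/6 = 11·20/6 = 110/3 kN
  R_B = w₀L/3 = 11·20/3 = 220/3 kN
Load 4 — point force P=16 kN at a=8 m (b=L-a=12):
  R_A = Pb/L = 16·12/20 = 48/5 kN
  R_B = Pa/L = 16·8/20 = 32/5 kN
Superposition: R_A = 8/5 kN, R_B = 202/5 kN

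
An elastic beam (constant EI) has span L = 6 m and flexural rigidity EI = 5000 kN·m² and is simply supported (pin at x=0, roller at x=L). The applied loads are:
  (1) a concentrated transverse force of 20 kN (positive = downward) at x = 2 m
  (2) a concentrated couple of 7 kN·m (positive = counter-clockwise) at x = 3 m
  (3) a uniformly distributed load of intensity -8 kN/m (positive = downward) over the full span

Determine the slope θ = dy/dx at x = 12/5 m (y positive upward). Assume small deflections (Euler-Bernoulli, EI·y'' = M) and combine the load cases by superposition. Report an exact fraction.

θ(12/5) = 68749/22500000 rad

Load 1 — point force P=20 kN at a=2 m (b=L-a=4):
  θ_1 = -Pa(2L²-6Lx+3x²+a²)/(6LEI)  [x>a] = -20·2·(2·6²-6·6·(12/5)+3·(12/5)²+2²)/(6·6·5000) = -43/28125 rad
Load 2 — applied couple M₀=7 kN·m at a=3 m (b=L-a=3):
  θ_2 = (M₀x²/(2L)+C₁)/EI  [x≤a] with C₁=M₀(3b²-L²)/(6L)=-7/4 = (7·(12/5)²/(2·6)+(-7/4))/5000 = 161/500000 rad
Load 3 — uniform load w=-8 kN/m over full span:
  θ_3 = -w(L³-6Lx²+4x³)/(24EI) = -(-8)·(6³-6·6·(12/5)²+4·(12/5)³)/(24·5000) = 333/78125 rad
Superposition: θ = Σ θ_i = 68749/22500000 rad ≈ 0.003056 rad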